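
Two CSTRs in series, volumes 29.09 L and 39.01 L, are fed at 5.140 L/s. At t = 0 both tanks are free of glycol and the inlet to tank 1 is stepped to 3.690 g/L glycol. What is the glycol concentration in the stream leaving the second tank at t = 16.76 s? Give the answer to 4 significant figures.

2.655 g/L

Time constants: τᵢ = Vᵢ/Q for each well-mixed tank.
τ₁ = 29.09/5.140 = 5.65953 s; τ₂ = 39.01/5.140 = 7.58949 s.
Tank 1: C₁ = C_in(1 − e^(−t/τ₁)). Tank 2 (τ₁ ≠ τ₂): C₂ = C_in[1 − (τ₁ e^(−t/τ₁) − τ₂ e^(−t/τ₂))/(τ₁ − τ₂)].
At t = 16.76: e^(−t/τ₁) = 0.0517477, e^(−t/τ₂) = 0.109886.
C₂ = 3.690·[1 − (5.65953·0.0517477 − 7.58949·0.109886)/(-1.92996)] = 3.690·0.719628 = 2.65543 g/L.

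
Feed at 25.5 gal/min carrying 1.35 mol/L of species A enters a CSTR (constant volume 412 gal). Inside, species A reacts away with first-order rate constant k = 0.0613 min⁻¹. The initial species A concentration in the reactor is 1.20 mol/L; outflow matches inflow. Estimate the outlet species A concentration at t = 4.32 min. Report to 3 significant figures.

V dC/dt = Q(C_in − C) − k V C.
dC/dt = (Q/V) C_in − (Q/V + k) C; effective rate a = Q/V + k = 0.061893 + 0.0613 = 0.12319 min⁻¹.
C_ss = Q C_in/(Q + kV) = 0.67825 mol/L; C(t) = C_ss + (C₀ − C_ss) e^(−a t).
C(4.32) = 0.67825 + (0.52175)·e^(−0.12319·4.32) = 0.67825 + (0.52175)·0.58731 = 0.98468 mol/L.

0.985 mol/L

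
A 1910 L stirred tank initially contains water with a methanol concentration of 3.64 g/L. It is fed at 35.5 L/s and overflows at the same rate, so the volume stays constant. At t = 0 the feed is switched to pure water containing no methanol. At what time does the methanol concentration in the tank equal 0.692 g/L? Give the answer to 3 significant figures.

Species balance: V dC/dt = Q(C_in − C) ⇒ τ = V/Q = 53.803 s.
C(t) = C_in + (C₀ − C_in) e^(−t/τ). Set C = 0.692 and solve for t:
e^(−t/τ) = (C − C_in)/(C₀ − C_in) = (0.692 − 0)/(3.64 − 0) = 0.19011
t = −τ ln(…) = 53.803 × 1.6602 = 89.321 s.

89.3 s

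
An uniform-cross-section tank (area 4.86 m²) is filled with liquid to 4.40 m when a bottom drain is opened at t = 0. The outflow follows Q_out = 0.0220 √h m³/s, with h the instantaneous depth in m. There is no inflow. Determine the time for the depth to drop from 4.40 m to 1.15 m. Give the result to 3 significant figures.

With no inflow, A dh/dt = −0.0220 √h.
∫ h^(−1/2) dh = −(0.0220/A) ∫ dt, giving 2√h = 2√h₀ − (0.0220/A) t.
t = 2A(√h₀ − √h)/0.0220 = 2·4.86·(√4.40 − √1.15)/0.0220
  = 9.7200 × (2.0976 − 1.0724) / 0.0220 = 452.97 s.

453 s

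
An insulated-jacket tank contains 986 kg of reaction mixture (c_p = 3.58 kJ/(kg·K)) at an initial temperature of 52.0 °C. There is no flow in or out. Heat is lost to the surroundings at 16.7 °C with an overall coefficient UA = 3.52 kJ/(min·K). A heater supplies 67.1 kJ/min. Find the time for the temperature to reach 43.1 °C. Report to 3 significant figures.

First-law balance (no shaft work): M c_p dT/dt = −UA(T − T_amb) + Q̇.
τ = M c_p/UA = 1002.8 min; T_ss = T_amb + Q̇/UA = 16.7 + 67.1/3.52 = 35.763 °C.
T(t) = T_ss + (T₀ − T_ss)e^(−t/τ); set T = 43.1:
t = −τ ln[(T − T_ss)/(T₀ − T_ss)] = −1002.8 · ln(0.45189) = 796.55 min.

797 min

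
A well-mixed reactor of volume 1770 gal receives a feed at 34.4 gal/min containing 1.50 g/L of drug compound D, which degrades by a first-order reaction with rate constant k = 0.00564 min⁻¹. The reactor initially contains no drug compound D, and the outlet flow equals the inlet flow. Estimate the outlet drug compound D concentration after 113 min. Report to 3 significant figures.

Species balance: V dC/dt = Q C_in − Q C − k V C.
This is linear with rate a = Q/V + k = 0.025075 min⁻¹.
C_ss = Q C_in/(Q + kV) = 1.1626 g/L; C(t) = C_ss + (C₀ − C_ss) e^(−a t).
C(113) = 1.1626 + (-1.1626)·e^(−0.025075·113) = 1.1626 + (-1.1626)·0.058808 = 1.0942 g/L.

1.09 g/L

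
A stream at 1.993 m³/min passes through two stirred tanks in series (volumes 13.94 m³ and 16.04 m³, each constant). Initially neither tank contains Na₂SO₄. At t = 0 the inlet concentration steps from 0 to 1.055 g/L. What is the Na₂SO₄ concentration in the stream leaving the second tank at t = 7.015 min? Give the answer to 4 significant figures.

0.2533 g/L

Each tank obeys Vᵢ dCᵢ/dt = Q(Cᵢ₋₁ − Cᵢ), so τᵢ = Vᵢ/Q.
τ₁ = 13.94/1.993 = 6.99448 min; τ₂ = 16.04/1.993 = 8.04817 min.
Solving the cascade with C₁(0)=C₂(0)=0 gives C₂(t) = C_in[1 − (τ₁ e^(−t/τ₁) − τ₂ e^(−t/τ₂))/(τ₁ − τ₂)].
At t = 7.015: e^(−t/τ₁) = 0.366802, e^(−t/τ₂) = 0.418271.
C₂ = 1.055·[1 − (6.99448·0.366802 − 8.04817·0.418271)/(-1.05369)] = 1.055·0.240075 = 0.253279 g/L.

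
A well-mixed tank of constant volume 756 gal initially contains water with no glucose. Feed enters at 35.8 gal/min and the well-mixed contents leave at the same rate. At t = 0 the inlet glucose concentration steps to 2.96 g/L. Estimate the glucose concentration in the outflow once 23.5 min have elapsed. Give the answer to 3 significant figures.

Mass balance on the solute (V constant): V dC/dt = Q(C_in − C).
So dC/dt = (C_in − C)/τ with τ = V/Q = 756/35.8 = 21.117 min.
Solution: C(t) = C_in + (C₀ − C_in) e^(−t/τ).
C(23.5) = 2.96 + (0 − 2.96)·e^(−23.5/21.117) = 2.96 + (-2.9600)·0.32863 = 1.9873 g/L.

1.99 g/L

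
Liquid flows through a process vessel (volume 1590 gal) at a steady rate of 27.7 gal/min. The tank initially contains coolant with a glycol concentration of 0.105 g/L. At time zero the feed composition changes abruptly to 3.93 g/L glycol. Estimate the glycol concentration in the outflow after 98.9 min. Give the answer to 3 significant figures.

3.25 g/L

Unsteady species balance (constant V, well mixed): V dC/dt = Q(C_in − C).
Time constant τ = V/Q = 1590/27.7 = 57.401 min.
C approaches C_in exponentially: C(t) = C_in + (C₀ − C_in) e^(−t/τ).
C(98.9) = 3.93 + (0.105 − 3.93)·e^(−98.9/57.401) = 3.93 + (-3.8250)·0.17853 = 3.2471 g/L.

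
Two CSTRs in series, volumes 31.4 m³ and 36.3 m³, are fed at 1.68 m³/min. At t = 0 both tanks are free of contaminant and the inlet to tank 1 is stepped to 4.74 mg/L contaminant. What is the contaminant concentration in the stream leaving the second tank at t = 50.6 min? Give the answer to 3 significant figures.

3.39 mg/L

Each tank obeys Vᵢ dCᵢ/dt = Q(Cᵢ₋₁ − Cᵢ), so τᵢ = Vᵢ/Q.
τ₁ = 31.4/1.68 = 18.690 min; τ₂ = 36.3/1.68 = 21.607 min.
Solving the cascade with C₁(0)=C₂(0)=0 gives C₂(t) = C_in[1 − (τ₁ e^(−t/τ₁) − τ₂ e^(−t/τ₂))/(τ₁ − τ₂)].
At t = 50.6: e^(−t/τ₁) = 0.066719, e^(−t/τ₂) = 0.096153.
C₂ = 4.74·[1 − (18.690·0.066719 − 21.607·0.096153)/(-2.9167)] = 4.74·0.71523 = 3.3902 mg/L.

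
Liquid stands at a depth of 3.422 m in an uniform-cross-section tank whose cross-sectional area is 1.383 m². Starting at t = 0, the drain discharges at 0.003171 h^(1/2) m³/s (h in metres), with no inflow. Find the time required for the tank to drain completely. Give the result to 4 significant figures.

1614 s

With no inflow, A dh/dt = −0.003171 √h.
Separate and integrate: 2(√h − √h₀) = −(0.003171/A) t.
Tank is empty when √h = 0: t_empty = 2A√h₀/0.003171.
t_empty = 2·1.383·√3.422/0.003171 = 2.76600·1.84986/0.003171 = 1613.60 s.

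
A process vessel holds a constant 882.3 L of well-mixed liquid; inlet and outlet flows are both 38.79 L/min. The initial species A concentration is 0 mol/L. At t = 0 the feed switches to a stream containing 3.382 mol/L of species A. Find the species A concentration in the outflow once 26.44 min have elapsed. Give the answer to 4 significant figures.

2.324 mol/L

Mass balance on the solute (V constant): V dC/dt = Q(C_in − C).
Rewrite as dC/dt + C/τ = C_in/τ, τ = V/Q = 22.7456 min.
This is linear first-order; C(t) = C_in + (C₀ − C_in) e^(−t/τ).
C(26.44) = 3.382 + (0 − 3.382)·e^(−26.44/22.7456) = 3.382 + (-3.38200)·0.312727 = 2.32436 mol/L.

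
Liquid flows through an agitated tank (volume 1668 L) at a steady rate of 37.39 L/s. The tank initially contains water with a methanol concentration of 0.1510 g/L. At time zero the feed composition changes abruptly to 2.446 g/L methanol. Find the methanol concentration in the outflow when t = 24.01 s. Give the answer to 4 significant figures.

Accumulation = in − out for the solute gives V dC/dt = Q(C_in − C).
So dC/dt = (C_in − C)/τ with τ = V/Q = 1668/37.39 = 44.6109 s.
C approaches C_in exponentially: C(t) = C_in + (C₀ − C_in) e^(−t/τ).
C(24.01) = 2.446 + (0.1510 − 2.446)·e^(−24.01/44.6109) = 2.446 + (-2.29500)·0.583792 = 1.10620 g/L.

1.106 g/L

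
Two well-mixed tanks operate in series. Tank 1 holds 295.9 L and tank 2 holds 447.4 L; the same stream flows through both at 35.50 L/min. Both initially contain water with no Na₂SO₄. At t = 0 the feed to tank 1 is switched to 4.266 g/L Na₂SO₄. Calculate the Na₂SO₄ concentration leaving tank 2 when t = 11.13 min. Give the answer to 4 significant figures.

Each tank obeys Vᵢ dCᵢ/dt = Q(Cᵢ₋₁ − Cᵢ), so τᵢ = Vᵢ/Q.
τ₁ = 295.9/35.50 = 8.33521 min; τ₂ = 447.4/35.50 = 12.6028 min.
Tank 1: C₁ = C_in(1 − e^(−t/τ₁)). Tank 2 (τ₁ ≠ τ₂): C₂ = C_in[1 − (τ₁ e^(−t/τ₁) − τ₂ e^(−t/τ₂))/(τ₁ − τ₂)].
At t = 11.13: e^(−t/τ₁) = 0.263079, e^(−t/τ₂) = 0.413484.
C₂ = 4.266·[1 − (8.33521·0.263079 − 12.6028·0.413484)/(-4.26761)] = 4.266·0.292755 = 1.24889 g/L.

1.249 g/L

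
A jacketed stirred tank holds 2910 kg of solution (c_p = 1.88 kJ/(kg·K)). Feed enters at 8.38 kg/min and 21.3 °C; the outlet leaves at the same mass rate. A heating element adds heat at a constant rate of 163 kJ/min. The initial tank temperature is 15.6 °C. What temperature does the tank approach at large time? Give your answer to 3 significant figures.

M c_p dT/dt = ṁ c_p (T_in − T) + Q̇.
At steady state dT/dt = 0 ⇒ T_ss = T_in + Q̇/(ṁ c_p) = 21.3 + 163/(8.38·1.88) = 31.646 °C.

31.6 °C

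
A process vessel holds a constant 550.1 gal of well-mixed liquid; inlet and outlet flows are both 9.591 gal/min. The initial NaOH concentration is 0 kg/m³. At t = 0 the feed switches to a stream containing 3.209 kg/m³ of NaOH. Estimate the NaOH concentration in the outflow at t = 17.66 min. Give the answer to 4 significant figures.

Accumulation = in − out for the solute gives V dC/dt = Q(C_in − C).
Rewrite as dC/dt + C/τ = C_in/τ, τ = V/Q = 57.3559 min.
This is linear first-order; C(t) = C_in + (C₀ − C_in) e^(−t/τ).
C(17.66) = 3.209 + (0 − 3.209)·e^(−17.66/57.3559) = 3.209 + (-3.20900)·0.734987 = 0.850426 kg/m³.

0.8504 kg/m³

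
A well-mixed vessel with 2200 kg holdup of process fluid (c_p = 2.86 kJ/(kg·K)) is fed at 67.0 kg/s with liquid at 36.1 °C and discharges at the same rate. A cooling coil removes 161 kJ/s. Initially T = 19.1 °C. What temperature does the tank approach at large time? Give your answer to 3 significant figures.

35.3 °C

Unsteady energy balance on the tank contents: M c_p dT/dt = ṁ c_p (T_in − T) − 161.
At steady state dT/dt = 0 ⇒ T_ss = T_in − Q̇/(ṁ c_p) = 36.1 − 161/(67.0·2.86) = 35.260 °C.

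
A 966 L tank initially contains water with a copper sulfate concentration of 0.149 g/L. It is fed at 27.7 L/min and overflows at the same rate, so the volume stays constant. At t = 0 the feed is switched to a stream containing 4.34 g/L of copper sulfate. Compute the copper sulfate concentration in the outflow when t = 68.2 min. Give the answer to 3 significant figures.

3.75 g/L

Species balance on the tank: V dC/dt = Q(C_in − C).
Time constant τ = V/Q = 966/27.7 = 34.874 min.
This is linear first-order; C(t) = C_in + (C₀ − C_in) e^(−t/τ).
C(68.2) = 4.34 + (0.149 − 4.34)·e^(−68.2/34.874) = 4.34 + (-4.1910)·0.14148 = 3.7471 g/L.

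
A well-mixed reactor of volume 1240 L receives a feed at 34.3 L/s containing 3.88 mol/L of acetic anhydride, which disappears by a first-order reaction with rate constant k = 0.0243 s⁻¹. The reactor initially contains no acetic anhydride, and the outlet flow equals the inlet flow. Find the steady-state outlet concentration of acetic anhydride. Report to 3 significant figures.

2.07 mol/L

V dC/dt = Q(C_in − C) − k V C.
At steady state: 0 = Q C_in − (Q + kV) C_ss, so C_ss = Q C_in/(Q + kV).
C_ss = 34.3·3.88/(34.3 + 0.0243·1240) = 133.08/64.432 = 2.0655 mol/L.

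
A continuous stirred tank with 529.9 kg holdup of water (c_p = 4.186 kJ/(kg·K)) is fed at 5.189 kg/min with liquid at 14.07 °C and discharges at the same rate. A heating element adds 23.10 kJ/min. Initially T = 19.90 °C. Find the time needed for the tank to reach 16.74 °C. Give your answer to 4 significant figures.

111.1 min

Energy balance: M c_p dT/dt = ṁ c_p (T_in − T) + 23.10.
τ = M/ṁ = 102.120 min; T_ss = T_in + Q̇/(ṁ c_p) = 15.1335 °C.
T(t) = T_ss + (T₀ − T_ss) e^(−t/τ). Set T = 16.74:
e^(−t/τ) = (16.74 − 15.1335)/(19.90 − 15.1335) = 0.337043
t = −102.120 · ln(0.337043) = 111.060 min.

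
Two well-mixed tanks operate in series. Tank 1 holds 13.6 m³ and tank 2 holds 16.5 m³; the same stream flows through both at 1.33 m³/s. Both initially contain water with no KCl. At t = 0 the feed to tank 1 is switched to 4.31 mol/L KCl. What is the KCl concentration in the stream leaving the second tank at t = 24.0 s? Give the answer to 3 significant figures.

2.70 mol/L

Each tank obeys Vᵢ dCᵢ/dt = Q(Cᵢ₋₁ − Cᵢ), so τᵢ = Vᵢ/Q.
τ₁ = 13.6/1.33 = 10.226 s; τ₂ = 16.5/1.33 = 12.406 s.
Solving the cascade with C₁(0)=C₂(0)=0 gives C₂(t) = C_in[1 − (τ₁ e^(−t/τ₁) − τ₂ e^(−t/τ₂))/(τ₁ − τ₂)].
At t = 24.0: e^(−t/τ₁) = 0.095650, e^(−t/τ₂) = 0.14449.
C₂ = 4.31·[1 − (10.226·0.095650 − 12.406·0.14449)/(-2.1805)] = 4.31·0.62647 = 2.7001 mol/L.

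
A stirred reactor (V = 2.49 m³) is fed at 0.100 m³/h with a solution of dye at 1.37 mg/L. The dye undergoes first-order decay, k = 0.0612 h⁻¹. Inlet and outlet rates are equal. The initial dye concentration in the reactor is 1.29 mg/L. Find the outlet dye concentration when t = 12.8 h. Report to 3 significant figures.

Species balance: V dC/dt = Q C_in − Q C − k V C.
dC/dt = (Q/V) C_in − (Q/V + k) C; effective rate a = Q/V + k = 0.040161 + 0.0612 = 0.10136 h⁻¹.
C_ss = Q C_in/(Q + kV) = 0.54282 mg/L; C(t) = C_ss + (C₀ − C_ss) e^(−a t).
C(12.8) = 0.54282 + (0.74718)·e^(−0.10136·12.8) = 0.54282 + (0.74718)·0.27324 = 0.74697 mg/L.

0.747 mg/L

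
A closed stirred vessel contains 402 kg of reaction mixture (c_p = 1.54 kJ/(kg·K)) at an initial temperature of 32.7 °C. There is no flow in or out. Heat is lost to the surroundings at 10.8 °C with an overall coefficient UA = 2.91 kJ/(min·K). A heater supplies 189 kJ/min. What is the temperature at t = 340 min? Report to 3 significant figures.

M c_p dT/dt = −UA(T − T_amb) + Q̇.
dT/dt = (T_ss − T)/τ with T_ss = T_amb + Q̇/UA = 10.8 + 189/2.91 = 75.748 °C, τ = M c_p/UA = 402·1.54/2.91 = 212.74 min.
Solution: T(t) = T_ss + (T₀ − T_ss) e^(−t/τ).
T(340) = 75.748 + (-43.048)·0.20226 = 67.041 °C.

67.0 °C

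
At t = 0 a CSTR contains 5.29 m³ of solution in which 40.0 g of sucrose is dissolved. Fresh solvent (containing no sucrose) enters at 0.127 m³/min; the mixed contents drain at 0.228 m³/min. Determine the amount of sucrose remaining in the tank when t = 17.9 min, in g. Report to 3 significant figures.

Total volume: dV/dt = Q_in − Q_out = -0.10100 m³/min, so V(t) = 5.29 − 0.10100 t and V(17.9) = 3.4821 m³.
Species balance (pure solvent in): dm/dt = −Q_out · m/V(t).
dm/m = −Q_out dt/(V₀ − 0.10100 t); integrating gives ln(m/m₀) = −(Q_out/(Q_in−Q_out)) ln(V/V₀).
m = m₀ (V₀/V)^(Q_out/(Q_in−Q_out)) = 40.0 × (5.29/3.4821)^(-2.2574) = 15.562 g.

15.6 g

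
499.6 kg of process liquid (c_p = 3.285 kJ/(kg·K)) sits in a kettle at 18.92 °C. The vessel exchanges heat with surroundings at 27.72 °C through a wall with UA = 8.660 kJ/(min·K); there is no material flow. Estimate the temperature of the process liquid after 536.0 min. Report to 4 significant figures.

27.20 °C

Heat balance on the well-mixed liquid: M c_p dT/dt = −UA(T − T_amb).
dT/dt = (T_ss − T)/τ with T_ss = T_amb = 27.7200 °C, τ = M c_p/UA = 499.6·3.285/8.660 = 189.513 min.
T approaches T_ss exponentially: T(t) = T_ss + (T₀ − T_ss) e^(−t/τ).
T(536.0) = 27.7200 + (-8.80000)·0.0591135 = 27.1998 °C.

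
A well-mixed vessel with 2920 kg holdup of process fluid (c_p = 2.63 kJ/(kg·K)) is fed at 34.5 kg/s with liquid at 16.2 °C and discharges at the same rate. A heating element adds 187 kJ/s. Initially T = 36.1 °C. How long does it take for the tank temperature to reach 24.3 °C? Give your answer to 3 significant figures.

91.7 s

M c_p dT/dt = ṁ c_p (T_in − T) + Q̇.
τ = M/ṁ = 84.638 s; T_ss = T_in + Q̇/(ṁ c_p) = 18.261 °C.
T(t) = T_ss + (T₀ − T_ss) e^(−t/τ). Set T = 24.3:
e^(−t/τ) = (24.3 − 18.261)/(36.1 − 18.261) = 0.33853
t = −84.638 · ln(0.33853) = 91.675 s.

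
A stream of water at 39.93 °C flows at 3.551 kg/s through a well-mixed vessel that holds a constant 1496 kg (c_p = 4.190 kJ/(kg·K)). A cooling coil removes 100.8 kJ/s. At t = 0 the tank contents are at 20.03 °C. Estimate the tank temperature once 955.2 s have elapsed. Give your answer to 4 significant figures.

31.80 °C

M c_p dT/dt = ṁ c_p (T_in − T) − Q̇.
τ = M/ṁ = 421.290 s; T_ss = T_in − Q̇/(ṁ c_p) = 39.93 − 100.8/(3.551·4.190) = 33.1552 °C.
T approaches T_ss exponentially: T(t) = T_ss + (T₀ − T_ss) e^(−t/τ).
T(955.2) = 33.1552 + (-13.1252)·e^(−955.2/421.290) = 33.1552 + (-13.1252)·0.103589 = 31.7956 °C.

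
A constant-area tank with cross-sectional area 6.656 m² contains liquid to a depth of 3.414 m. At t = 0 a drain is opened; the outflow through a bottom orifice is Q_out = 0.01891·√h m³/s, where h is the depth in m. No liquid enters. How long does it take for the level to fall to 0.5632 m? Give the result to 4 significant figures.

772.4 s

With no inflow, A dh/dt = −0.01891 √h.
This is separable: 2 d(√h)/dt = −0.01891/A, so √h = √h₀ − (0.01891/(2A)) t.
t = 2A(√h₀ − √h)/0.01891 = 2·6.656·(√3.414 − √0.5632)/0.01891
  = 13.3120 × (1.84770 − 0.750467) / 0.01891 = 772.416 s.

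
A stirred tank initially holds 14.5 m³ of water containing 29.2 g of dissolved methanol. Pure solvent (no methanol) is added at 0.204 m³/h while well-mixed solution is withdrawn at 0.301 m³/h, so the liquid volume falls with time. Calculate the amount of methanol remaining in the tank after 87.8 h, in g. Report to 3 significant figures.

1.87 g

Total volume: dV/dt = Q_in − Q_out = -0.097000 m³/h, so V(t) = 14.5 − 0.097000 t and V(87.8) = 5.9834 m³.
Species balance (pure solvent in): dm/dt = −Q_out · m/V(t).
dm/m = −Q_out dt/(V₀ − 0.097000 t); integrating gives ln(m/m₀) = −(Q_out/(Q_in−Q_out)) ln(V/V₀).
m = m₀ (V₀/V)^(Q_out/(Q_in−Q_out)) = 29.2 × (14.5/5.9834)^(-3.1031) = 1.8728 g.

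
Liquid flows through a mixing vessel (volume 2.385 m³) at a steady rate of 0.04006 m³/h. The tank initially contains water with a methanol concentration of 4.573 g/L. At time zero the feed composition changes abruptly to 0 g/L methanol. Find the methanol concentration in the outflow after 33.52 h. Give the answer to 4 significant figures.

Unsteady species balance (constant V, well mixed): V dC/dt = Q(C_in − C).
Rewrite as dC/dt + C/τ = C_in/τ, τ = V/Q = 59.5357 h.
Solution: C(t) = C_in + (C₀ − C_in) e^(−t/τ).
C(33.52) = 0 + (4.573 − 0)·e^(−33.52/59.5357) = 0 + (4.57300)·0.569485 = 2.60425 g/L.

2.604 g/L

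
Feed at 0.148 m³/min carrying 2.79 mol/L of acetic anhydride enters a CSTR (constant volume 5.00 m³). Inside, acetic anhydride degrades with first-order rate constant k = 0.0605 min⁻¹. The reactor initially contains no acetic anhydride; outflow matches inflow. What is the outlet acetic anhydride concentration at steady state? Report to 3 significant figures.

Species balance: V dC/dt = Q C_in − Q C − k V C.
At steady state: 0 = Q C_in − (Q + kV) C_ss, so C_ss = Q C_in/(Q + kV).
C_ss = 0.148·2.79/(0.148 + 0.0605·5.00) = 0.41292/0.45050 = 0.91658 mol/L.

0.917 mol/L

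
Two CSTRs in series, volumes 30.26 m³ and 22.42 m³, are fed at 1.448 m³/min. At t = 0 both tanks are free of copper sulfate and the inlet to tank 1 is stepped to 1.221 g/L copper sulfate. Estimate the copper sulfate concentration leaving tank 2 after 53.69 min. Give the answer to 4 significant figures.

0.9689 g/L

Each tank obeys Vᵢ dCᵢ/dt = Q(Cᵢ₋₁ − Cᵢ), so τᵢ = Vᵢ/Q.
τ₁ = 30.26/1.448 = 20.8978 min; τ₂ = 22.42/1.448 = 15.4834 min.
Solving the cascade with C₁(0)=C₂(0)=0 gives C₂(t) = C_in[1 − (τ₁ e^(−t/τ₁) − τ₂ e^(−t/τ₂))/(τ₁ − τ₂)].
At t = 53.69: e^(−t/τ₁) = 0.0765990, e^(−t/τ₂) = 0.0311925.
C₂ = 1.221·[1 − (20.8978·0.0765990 − 15.4834·0.0311925)/(5.41436)] = 1.221·0.793552 = 0.968927 g/L.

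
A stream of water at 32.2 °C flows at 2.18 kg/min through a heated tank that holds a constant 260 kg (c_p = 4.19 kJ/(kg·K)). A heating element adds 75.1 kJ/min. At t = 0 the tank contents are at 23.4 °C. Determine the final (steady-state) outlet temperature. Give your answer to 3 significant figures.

M c_p dT/dt = ṁ c_p (T_in − T) + Q̇.
At steady state dT/dt = 0 ⇒ T_ss = T_in + Q̇/(ṁ c_p) = 32.2 + 75.1/(2.18·4.19) = 40.422 °C.

40.4 °C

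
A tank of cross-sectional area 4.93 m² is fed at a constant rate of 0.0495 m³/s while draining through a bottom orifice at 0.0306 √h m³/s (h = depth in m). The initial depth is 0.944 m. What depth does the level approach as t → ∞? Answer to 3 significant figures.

Volume balance on the tank: A dh/dt = Q_in − 0.0306 √h. At steady state dh/dt = 0:
Q_in = 0.0306 √h_ss ⇒ √h_ss = 0.0495/0.0306 = 1.6176.
h_ss = 1.6176² = 2.6168 m. (Since h₀ = 0.944 m < h_ss, the level will rise toward this value.)

2.62 m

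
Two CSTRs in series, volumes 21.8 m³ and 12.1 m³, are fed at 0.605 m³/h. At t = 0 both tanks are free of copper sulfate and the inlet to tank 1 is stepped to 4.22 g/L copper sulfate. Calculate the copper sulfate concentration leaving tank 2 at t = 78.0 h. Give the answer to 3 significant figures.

3.24 g/L

Species balance on tank i: dCᵢ/dt = (Cᵢ₋₁ − Cᵢ)/τᵢ with τᵢ = Vᵢ/Q.
τ₁ = 21.8/0.605 = 36.033 h; τ₂ = 12.1/0.605 = 20.000 h.
Tank 1: C₁ = C_in(1 − e^(−t/τ₁)). Tank 2 (τ₁ ≠ τ₂): C₂ = C_in[1 − (τ₁ e^(−t/τ₁) − τ₂ e^(−t/τ₂))/(τ₁ − τ₂)].
At t = 78.0: e^(−t/τ₁) = 0.11479, e^(−t/τ₂) = 0.020242.
C₂ = 4.22·[1 − (36.033·0.11479 − 20.000·0.020242)/(16.033)] = 4.22·0.76728 = 3.2379 g/L.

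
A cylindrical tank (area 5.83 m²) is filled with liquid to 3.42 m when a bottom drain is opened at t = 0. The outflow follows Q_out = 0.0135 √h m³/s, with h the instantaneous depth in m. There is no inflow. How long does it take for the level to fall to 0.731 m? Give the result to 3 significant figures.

859 s

A dh/dt = −Q_out = −0.0135 √h.
Separate and integrate: 2(√h − √h₀) = −(0.0135/A) t.
t = 2A(√h₀ − √h)/0.0135 = 2·5.83·(√3.42 − √0.731)/0.0135
  = 11.660 × (1.8493 − 0.85499) / 0.0135 = 858.81 s.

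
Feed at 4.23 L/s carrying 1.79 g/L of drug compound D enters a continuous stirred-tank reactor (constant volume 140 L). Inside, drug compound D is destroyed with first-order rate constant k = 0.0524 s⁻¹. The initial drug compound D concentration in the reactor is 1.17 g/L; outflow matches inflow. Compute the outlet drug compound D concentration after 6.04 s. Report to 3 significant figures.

Accumulation = in − out − consumed: V dC/dt = Q C_in − Q C − k V C.
dC/dt = (Q/V) C_in − (Q/V + k) C; effective rate a = Q/V + k = 0.030214 + 0.0524 = 0.082614 s⁻¹.
C_ss = Q C_in/(Q + kV) = 0.65465 g/L; C(t) = C_ss + (C₀ − C_ss) e^(−a t).
C(6.04) = 0.65465 + (0.51535)·e^(−0.082614·6.04) = 0.65465 + (0.51535)·0.60714 = 0.96754 g/L.

0.968 g/L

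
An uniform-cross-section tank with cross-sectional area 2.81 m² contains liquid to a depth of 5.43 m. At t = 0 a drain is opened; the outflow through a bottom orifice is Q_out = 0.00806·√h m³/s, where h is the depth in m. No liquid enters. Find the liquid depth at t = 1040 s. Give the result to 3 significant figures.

With no inflow, A dh/dt = −0.00806 √h.
Separate and integrate: 2(√h − √h₀) = −(0.00806/A) t.
√h = √5.43 − 0.00806·1040/(2·2.81) = 2.3302 − 1.4915 = 0.83871.
h = 0.83871² = 0.70343 m.

0.703 m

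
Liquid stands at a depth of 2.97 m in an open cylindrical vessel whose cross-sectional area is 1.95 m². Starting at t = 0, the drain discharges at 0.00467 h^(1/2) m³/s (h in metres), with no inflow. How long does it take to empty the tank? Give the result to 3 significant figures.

Mass balance (ρ constant): A dh/dt = −0.00467 √h.
Separate and integrate: 2(√h − √h₀) = −(0.00467/A) t.
Tank is empty when √h = 0: t_empty = 2A√h₀/0.00467.
t_empty = 2·1.95·√2.97/0.00467 = 3.9000·1.7234/0.00467 = 1439.2 s.

1440 s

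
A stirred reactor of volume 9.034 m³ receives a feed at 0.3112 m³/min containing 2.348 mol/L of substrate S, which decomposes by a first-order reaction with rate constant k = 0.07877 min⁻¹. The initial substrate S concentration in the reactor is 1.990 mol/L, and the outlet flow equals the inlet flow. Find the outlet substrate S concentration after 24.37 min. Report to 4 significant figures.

0.7952 mol/L

V dC/dt = Q(C_in − C) − k V C.
dC/dt = (Q/V) C_in − (Q/V + k) C; effective rate a = Q/V + k = 0.0344476 + 0.07877 = 0.113218 min⁻¹.
C_ss = Q C_in/(Q + kV) = 0.714403 mol/L; C(t) = C_ss + (C₀ − C_ss) e^(−a t).
C(24.37) = 0.714403 + (1.27560)·e^(−0.113218·24.37) = 0.714403 + (1.27560)·0.0633479 = 0.795210 mol/L.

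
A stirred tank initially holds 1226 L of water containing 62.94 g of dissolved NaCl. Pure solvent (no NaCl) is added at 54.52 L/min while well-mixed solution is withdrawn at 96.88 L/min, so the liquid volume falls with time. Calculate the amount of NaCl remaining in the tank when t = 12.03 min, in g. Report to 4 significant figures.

Let m(t) be the amount of NaCl. Volume: V(t) = V₀ + (Q_in − Q_out) t = 1226 − 42.3600 t; V(12.03) = 716.409 L.
No NaCl enters, so dm/dt = −Q_out · (m/V).
dm/m = −Q_out dt/(V₀ − 42.3600 t); integrating gives ln(m/m₀) = −(Q_out/(Q_in−Q_out)) ln(V/V₀).
m = m₀ (V₀/V)^(Q_out/(Q_in−Q_out)) = 62.94 × (1226/716.409)^(-2.28706) = 18.4199 g.

18.42 g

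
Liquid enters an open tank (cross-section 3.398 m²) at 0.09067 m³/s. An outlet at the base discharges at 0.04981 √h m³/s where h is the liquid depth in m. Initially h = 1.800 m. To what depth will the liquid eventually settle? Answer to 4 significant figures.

3.314 m

Level balance: A dh/dt = 0.09067 − 0.04981 √h. Setting dh/dt = 0:
Q_in = 0.04981 √h_ss ⇒ √h_ss = 0.09067/0.04981 = 1.82032.
h_ss = 1.82032² = 3.31355 m. (Since h₀ = 1.800 m < h_ss, the level will rise toward this value.)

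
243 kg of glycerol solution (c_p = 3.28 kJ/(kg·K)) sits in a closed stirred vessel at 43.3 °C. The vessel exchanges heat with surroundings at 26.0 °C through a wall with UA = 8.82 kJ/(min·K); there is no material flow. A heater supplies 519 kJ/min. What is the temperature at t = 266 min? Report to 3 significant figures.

82.7 °C

First-law balance (no shaft work): M c_p dT/dt = −UA(T − T_amb) + Q̇.
dT/dt = (T_ss − T)/τ with T_ss = T_amb + Q̇/UA = 26.0 + 519/8.82 = 84.844 °C, τ = M c_p/UA = 243·3.28/8.82 = 90.367 min.
T approaches T_ss exponentially: T(t) = T_ss + (T₀ − T_ss) e^(−t/τ).
T(266) = 84.844 + (-41.544)·0.052679 = 82.655 °C.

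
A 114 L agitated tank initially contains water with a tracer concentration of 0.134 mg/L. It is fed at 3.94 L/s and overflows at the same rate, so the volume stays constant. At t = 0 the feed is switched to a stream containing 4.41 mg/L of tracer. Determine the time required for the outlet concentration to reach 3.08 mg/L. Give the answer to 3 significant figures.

Species balance on the tank: V dC/dt = Q(C_in − C), so τ = V/Q = 28.934 s.
C(t) = C_in + (C₀ − C_in) e^(−t/τ). Set C = 3.08 and solve for t:
e^(−t/τ) = (C − C_in)/(C₀ − C_in) = (3.08 − 4.41)/(0.134 − 4.41) = 0.31104
t = −τ ln(…) = 28.934 × 1.1678 = 33.790 s.

33.8 s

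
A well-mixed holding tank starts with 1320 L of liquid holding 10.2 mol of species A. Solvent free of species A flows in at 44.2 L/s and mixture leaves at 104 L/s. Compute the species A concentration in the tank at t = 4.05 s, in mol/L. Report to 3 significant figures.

Total volume: dV/dt = Q_in − Q_out = -59.800 L/s, so V(t) = 1320 − 59.800 t and V(4.05) = 1077.8 L.
Solute balance: dm/dt = 0 − Q_out C = −Q_out m/V(t).
dm/m = −Q_out dt/(V₀ − 59.800 t); integrating gives ln(m/m₀) = −(Q_out/(Q_in−Q_out)) ln(V/V₀).
m = m₀ (V₀/V)^(Q_out/(Q_in−Q_out)) = 10.2 × (1320/1077.8)^(-1.7391) = 7.1697 mol.
C = m/V = 7.1697/1077.8 = 0.0066521 mol/L.

0.00665 mol/L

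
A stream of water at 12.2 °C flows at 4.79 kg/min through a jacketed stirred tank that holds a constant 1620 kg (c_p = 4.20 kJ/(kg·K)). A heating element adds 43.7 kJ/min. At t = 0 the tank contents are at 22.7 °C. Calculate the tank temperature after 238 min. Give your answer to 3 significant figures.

First-law balance (no shaft work): M c_p dT/dt = ṁ c_p (T_in − T) + 43.7.
τ = M/ṁ = 338.20 min; T_ss = T_in + Q̇/(ṁ c_p) = 12.2 + 43.7/(4.79·4.20) = 14.372 °C.
T approaches T_ss exponentially: T(t) = T_ss + (T₀ − T_ss) e^(−t/τ).
T(238) = 14.372 + (8.3278)·e^(−238/338.20) = 14.372 + (8.3278)·0.49474 = 18.492 °C.

18.5 °C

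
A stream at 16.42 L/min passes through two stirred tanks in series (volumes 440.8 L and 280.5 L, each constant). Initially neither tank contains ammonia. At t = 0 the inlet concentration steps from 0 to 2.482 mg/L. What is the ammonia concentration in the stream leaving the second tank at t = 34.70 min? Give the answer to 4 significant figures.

Species balance on tank i: dCᵢ/dt = (Cᵢ₋₁ − Cᵢ)/τᵢ with τᵢ = Vᵢ/Q.
τ₁ = 440.8/16.42 = 26.8453 min; τ₂ = 280.5/16.42 = 17.0828 min.
Solving the cascade with C₁(0)=C₂(0)=0 gives C₂(t) = C_in[1 − (τ₁ e^(−t/τ₁) − τ₂ e^(−t/τ₂))/(τ₁ − τ₂)].
At t = 34.70: e^(−t/τ₁) = 0.274559, e^(−t/τ₂) = 0.131168.
C₂ = 2.482·[1 − (26.8453·0.274559 − 17.0828·0.131168)/(9.76248)] = 2.482·0.474530 = 1.17778 mg/L.

1.178 mg/L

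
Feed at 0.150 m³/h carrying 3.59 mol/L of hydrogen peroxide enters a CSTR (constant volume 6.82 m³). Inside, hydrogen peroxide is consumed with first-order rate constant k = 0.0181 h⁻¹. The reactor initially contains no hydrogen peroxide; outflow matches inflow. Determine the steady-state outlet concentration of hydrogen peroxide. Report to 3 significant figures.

V dC/dt = Q(C_in − C) − k V C.
Steady state (dC/dt = 0): C_ss = Q C_in/(Q + kV) = C_in/(1 + kV/Q).
C_ss = 0.150·3.59/(0.150 + 0.0181·6.82) = 0.53850/0.27344 = 1.9693 mol/L.

1.97 mol/L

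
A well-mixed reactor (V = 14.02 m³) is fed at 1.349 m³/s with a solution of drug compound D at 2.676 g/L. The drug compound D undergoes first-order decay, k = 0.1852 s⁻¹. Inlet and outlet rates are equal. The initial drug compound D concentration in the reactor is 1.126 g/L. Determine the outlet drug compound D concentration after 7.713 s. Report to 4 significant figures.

Species balance: V dC/dt = Q C_in − Q C − k V C.
dC/dt = (Q/V) C_in − (Q/V + k) C; effective rate a = Q/V + k = 0.0962197 + 0.1852 = 0.281420 s⁻¹.
C_ss = Q C_in/(Q + kV) = 0.914946 g/L; C(t) = C_ss + (C₀ − C_ss) e^(−a t).
C(7.713) = 0.914946 + (0.211054)·e^(−0.281420·7.713) = 0.914946 + (0.211054)·0.114110 = 0.939030 g/L.

0.9390 g/L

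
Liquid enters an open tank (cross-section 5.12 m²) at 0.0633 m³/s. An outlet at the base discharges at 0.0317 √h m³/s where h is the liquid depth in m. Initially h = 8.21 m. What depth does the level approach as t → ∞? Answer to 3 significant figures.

3.99 m

Accumulation of liquid (constant cross-section A): A dh/dt = Q_in − 0.0317 √h. At steady state dh/dt = 0:
Q_in = 0.0317 √h_ss ⇒ √h_ss = 0.0633/0.0317 = 1.9968.
h_ss = 1.9968² = 3.9874 m. (Since h₀ = 8.21 m > h_ss, the level will fall toward this value.)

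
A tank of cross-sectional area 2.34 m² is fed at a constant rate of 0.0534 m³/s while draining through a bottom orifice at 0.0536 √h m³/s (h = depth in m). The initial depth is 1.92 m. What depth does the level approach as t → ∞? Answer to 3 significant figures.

0.993 m

Level balance: A dh/dt = 0.0534 − 0.0536 √h. Setting dh/dt = 0:
Q_in = 0.0536 √h_ss ⇒ √h_ss = 0.0534/0.0536 = 0.99627.
h_ss = 0.99627² = 0.99255 m. (Since h₀ = 1.92 m > h_ss, the level will fall toward this value.)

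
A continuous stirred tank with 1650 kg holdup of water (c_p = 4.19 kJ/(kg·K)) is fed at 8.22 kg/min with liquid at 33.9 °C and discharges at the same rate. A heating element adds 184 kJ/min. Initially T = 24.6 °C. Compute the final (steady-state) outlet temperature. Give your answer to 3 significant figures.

Heat balance on the well-mixed liquid: M c_p dT/dt = ṁ c_p (T_in − T) + 184.
At steady state dT/dt = 0 ⇒ T_ss = T_in + Q̇/(ṁ c_p) = 33.9 + 184/(8.22·4.19) = 39.242 °C.

39.2 °C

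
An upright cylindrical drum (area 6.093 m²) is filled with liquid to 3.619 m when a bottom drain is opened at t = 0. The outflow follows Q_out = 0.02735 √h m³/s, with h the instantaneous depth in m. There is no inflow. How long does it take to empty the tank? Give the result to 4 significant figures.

With no inflow, A dh/dt = −0.02735 √h.
This is separable: 2 d(√h)/dt = −0.02735/A, so √h = √h₀ − (0.02735/(2A)) t.
Set h = 0: 2√h₀ = (0.02735/A) t_empty ⇒ t_empty = 2A√h₀/0.02735.
t_empty = 2·6.093·√3.619/0.02735 = 12.1860·1.90237/0.02735 = 847.614 s.

847.6 s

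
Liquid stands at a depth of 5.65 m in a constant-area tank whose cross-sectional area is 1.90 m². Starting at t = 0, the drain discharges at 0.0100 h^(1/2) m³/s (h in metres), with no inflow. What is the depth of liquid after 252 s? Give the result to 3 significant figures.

2.94 m

With no inflow, A dh/dt = −0.0100 √h.
This is separable: 2 d(√h)/dt = −0.0100/A, so √h = √h₀ − (0.0100/(2A)) t.
√h = √5.65 − 0.0100·252/(2·1.90) = 2.3770 − 0.66316 = 1.7138.
h = 1.7138² = 2.9372 m.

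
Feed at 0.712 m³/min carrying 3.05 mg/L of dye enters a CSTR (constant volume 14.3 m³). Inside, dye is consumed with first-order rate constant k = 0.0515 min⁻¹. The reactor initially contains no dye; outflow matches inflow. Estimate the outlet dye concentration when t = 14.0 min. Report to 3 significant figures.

Species balance: V dC/dt = Q C_in − Q C − k V C.
dC/dt = (Q/V) C_in − (Q/V + k) C; effective rate a = Q/V + k = 0.049790 + 0.0515 = 0.10129 min⁻¹.
C_ss = Q C_in/(Q + kV) = 1.4993 mg/L; C(t) = C_ss + (C₀ − C_ss) e^(−a t).
C(14.0) = 1.4993 + (-1.4993)·e^(−0.10129·14.0) = 1.4993 + (-1.4993)·0.24218 = 1.1362 mg/L.

1.14 mg/L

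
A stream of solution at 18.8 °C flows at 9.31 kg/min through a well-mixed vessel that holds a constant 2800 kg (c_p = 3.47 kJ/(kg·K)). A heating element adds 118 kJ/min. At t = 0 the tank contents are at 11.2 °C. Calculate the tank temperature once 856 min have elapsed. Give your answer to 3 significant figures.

Unsteady energy balance on the tank contents: M c_p dT/dt = ṁ c_p (T_in − T) + 118.
Rearrange: dT/dt = (T_ss − T)/τ with τ = M/ṁ = 300.75 min and T_ss = T_in + Q̇/(ṁ c_p) = 22.453 °C.
T approaches T_ss exponentially: T(t) = T_ss + (T₀ − T_ss) e^(−t/τ).
T(856) = 22.453 + (-11.253)·e^(−856/300.75) = 22.453 + (-11.253)·0.058065 = 21.799 °C.

21.8 °C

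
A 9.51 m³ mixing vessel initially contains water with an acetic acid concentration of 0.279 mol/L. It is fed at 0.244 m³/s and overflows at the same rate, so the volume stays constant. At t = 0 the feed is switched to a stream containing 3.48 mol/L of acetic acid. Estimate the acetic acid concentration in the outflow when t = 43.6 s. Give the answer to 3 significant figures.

2.43 mol/L

Species balance on the tank: V dC/dt = Q(C_in − C).
Time constant τ = V/Q = 9.51/0.244 = 38.975 s.
This is linear first-order; C(t) = C_in + (C₀ − C_in) e^(−t/τ).
C(43.6) = 3.48 + (0.279 − 3.48)·e^(−43.6/38.975) = 3.48 + (-3.2010)·0.32672 = 2.4342 mol/L.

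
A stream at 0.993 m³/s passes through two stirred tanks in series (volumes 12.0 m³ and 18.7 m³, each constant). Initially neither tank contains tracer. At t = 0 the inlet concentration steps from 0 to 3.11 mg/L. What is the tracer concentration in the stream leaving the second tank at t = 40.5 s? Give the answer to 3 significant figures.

Time constants: τᵢ = Vᵢ/Q for each well-mixed tank.
τ₁ = 12.0/0.993 = 12.085 s; τ₂ = 18.7/0.993 = 18.832 s.
Tank 1: C₁ = C_in(1 − e^(−t/τ₁)). Tank 2 (τ₁ ≠ τ₂): C₂ = C_in[1 − (τ₁ e^(−t/τ₁) − τ₂ e^(−t/τ₂))/(τ₁ − τ₂)].
At t = 40.5: e^(−t/τ₁) = 0.035036, e^(−t/τ₂) = 0.11641.
C₂ = 3.11·[1 − (12.085·0.035036 − 18.832·0.11641)/(-6.7472)] = 3.11·0.73784 = 2.2947 mg/L.

2.29 mg/L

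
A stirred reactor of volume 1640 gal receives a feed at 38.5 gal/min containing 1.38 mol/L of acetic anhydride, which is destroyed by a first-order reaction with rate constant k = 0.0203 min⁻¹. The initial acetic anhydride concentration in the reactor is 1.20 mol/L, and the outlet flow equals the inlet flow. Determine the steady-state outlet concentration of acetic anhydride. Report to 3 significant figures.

0.740 mol/L

Species balance: V dC/dt = Q C_in − Q C − k V C.
Steady state (dC/dt = 0): C_ss = Q C_in/(Q + kV) = C_in/(1 + kV/Q).
C_ss = 38.5·1.38/(38.5 + 0.0203·1640) = 53.130/71.792 = 0.74005 mol/L.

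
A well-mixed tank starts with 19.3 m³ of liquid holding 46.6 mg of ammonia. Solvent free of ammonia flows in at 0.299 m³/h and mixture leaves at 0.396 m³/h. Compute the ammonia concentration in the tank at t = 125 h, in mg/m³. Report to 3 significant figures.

Total volume: dV/dt = Q_in − Q_out = -0.097000 m³/h, so V(t) = 19.3 − 0.097000 t and V(125) = 7.1750 m³.
No ammonia enters, so dm/dt = −Q_out · (m/V).
dm/m = −Q_out dt/(V₀ − 0.097000 t); integrating gives ln(m/m₀) = −(Q_out/(Q_in−Q_out)) ln(V/V₀).
m = m₀ (V₀/V)^(Q_out/(Q_in−Q_out)) = 46.6 × (19.3/7.1750)^(-4.0825) = 0.82036 mg.
C = m/V = 0.82036/7.1750 = 0.11434 mg/m³.

0.114 mg/m³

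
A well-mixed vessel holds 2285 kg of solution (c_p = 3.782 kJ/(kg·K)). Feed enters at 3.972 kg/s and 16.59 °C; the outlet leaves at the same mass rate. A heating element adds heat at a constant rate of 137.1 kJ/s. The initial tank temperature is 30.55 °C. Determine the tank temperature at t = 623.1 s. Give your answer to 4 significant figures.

M c_p dT/dt = ṁ c_p (T_in − T) + Q̇.
τ = M/ṁ = 575.277 s; T_ss = T_in + Q̇/(ṁ c_p) = 16.59 + 137.1/(3.972·3.782) = 25.7166 °C.
Solution: T(t) = T_ss + (T₀ − T_ss) e^(−t/τ).
T(623.1) = 25.7166 + (4.83345)·e^(−623.1/575.277) = 25.7166 + (4.83345)·0.338534 = 27.3528 °C.

27.35 °C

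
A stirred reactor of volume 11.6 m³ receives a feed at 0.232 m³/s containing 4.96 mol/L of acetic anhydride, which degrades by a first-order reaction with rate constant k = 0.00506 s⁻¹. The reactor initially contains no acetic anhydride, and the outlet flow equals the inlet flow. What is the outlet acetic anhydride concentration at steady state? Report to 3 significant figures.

3.96 mol/L

V dC/dt = Q(C_in − C) − k V C.
At steady state: 0 = Q C_in − (Q + kV) C_ss, so C_ss = Q C_in/(Q + kV).
C_ss = 0.232·4.96/(0.232 + 0.00506·11.6) = 1.1507/0.29070 = 3.9585 mol/L.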